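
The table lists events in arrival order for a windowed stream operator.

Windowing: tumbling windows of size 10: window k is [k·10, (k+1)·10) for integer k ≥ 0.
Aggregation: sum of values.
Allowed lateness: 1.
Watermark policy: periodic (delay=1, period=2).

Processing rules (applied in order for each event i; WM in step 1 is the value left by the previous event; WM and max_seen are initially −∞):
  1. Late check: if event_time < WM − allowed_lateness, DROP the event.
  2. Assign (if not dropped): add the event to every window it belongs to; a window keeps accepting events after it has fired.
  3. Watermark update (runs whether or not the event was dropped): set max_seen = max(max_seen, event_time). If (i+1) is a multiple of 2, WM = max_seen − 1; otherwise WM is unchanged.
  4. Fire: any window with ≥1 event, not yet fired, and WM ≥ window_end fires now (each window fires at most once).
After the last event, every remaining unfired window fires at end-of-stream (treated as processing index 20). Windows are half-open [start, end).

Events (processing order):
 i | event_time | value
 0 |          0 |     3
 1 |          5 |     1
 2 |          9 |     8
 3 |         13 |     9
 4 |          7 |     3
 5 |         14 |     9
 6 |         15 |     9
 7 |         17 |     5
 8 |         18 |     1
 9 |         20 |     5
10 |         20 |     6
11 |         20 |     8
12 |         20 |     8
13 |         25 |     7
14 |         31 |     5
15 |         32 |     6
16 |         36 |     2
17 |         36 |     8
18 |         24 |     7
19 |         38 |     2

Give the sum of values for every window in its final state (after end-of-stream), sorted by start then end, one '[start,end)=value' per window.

i=0 t=0 v=3: → [0,10); WM=−∞
i=1 t=5 v=1: → [0,10); WM=4
i=2 t=9 v=8: → [0,10); WM=4
i=3 t=13 v=9: → [10,20); WM=12; [0,10) fires=12
i=4 t=7 v=3: DROP (t<12-1); WM=12
i=5 t=14 v=9: → [10,20); WM=13
i=6 t=15 v=9: → [10,20); WM=13
i=7 t=17 v=5: → [10,20); WM=16
i=8 t=18 v=1: → [10,20); WM=16
i=9 t=20 v=5: → [20,30); WM=19
i=10 t=20 v=6: → [20,30); WM=19
i=11 t=20 v=8: → [20,30); WM=19
i=12 t=20 v=8: → [20,30); WM=19
i=13 t=25 v=7: → [20,30); WM=24; [10,20) fires=33
i=14 t=31 v=5: → [30,40); WM=24
i=15 t=32 v=6: → [30,40); WM=31; [20,30) fires=34
i=16 t=36 v=2: → [30,40); WM=31
i=17 t=36 v=8: → [30,40); WM=35
i=18 t=24 v=7: DROP (t<35-1); WM=35
i=19 t=38 v=2: → [30,40); WM=37

[0,10)=12 [10,20)=33 [20,30)=34 [30,40)=23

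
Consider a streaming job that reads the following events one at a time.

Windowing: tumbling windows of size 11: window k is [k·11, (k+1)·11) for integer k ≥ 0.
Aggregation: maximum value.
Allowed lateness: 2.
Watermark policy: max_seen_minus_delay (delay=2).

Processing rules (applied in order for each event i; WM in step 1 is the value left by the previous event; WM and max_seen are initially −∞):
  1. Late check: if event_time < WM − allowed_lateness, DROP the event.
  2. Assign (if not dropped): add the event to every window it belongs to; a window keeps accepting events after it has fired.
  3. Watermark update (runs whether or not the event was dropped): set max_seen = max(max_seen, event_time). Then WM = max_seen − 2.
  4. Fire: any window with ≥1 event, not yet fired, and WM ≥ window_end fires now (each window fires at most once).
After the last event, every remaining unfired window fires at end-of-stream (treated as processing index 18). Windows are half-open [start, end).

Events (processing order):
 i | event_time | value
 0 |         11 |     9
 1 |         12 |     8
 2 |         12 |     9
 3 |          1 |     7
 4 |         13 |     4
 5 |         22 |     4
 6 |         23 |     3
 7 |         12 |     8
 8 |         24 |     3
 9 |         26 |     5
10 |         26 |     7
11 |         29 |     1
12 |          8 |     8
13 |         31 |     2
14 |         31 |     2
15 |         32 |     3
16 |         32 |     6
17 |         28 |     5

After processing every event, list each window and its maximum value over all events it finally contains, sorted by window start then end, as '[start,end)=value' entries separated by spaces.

i=0 t=11 v=9: → [11,22); WM=9
i=1 t=12 v=8: → [11,22); WM=10
i=2 t=12 v=9: → [11,22); WM=10
i=3 t=1 v=7: DROP (t<10-2); WM=10
i=4 t=13 v=4: → [11,22); WM=11
i=5 t=22 v=4: → [22,33); WM=20
i=6 t=23 v=3: → [22,33); WM=21
i=7 t=12 v=8: DROP (t<21-2); WM=21
i=8 t=24 v=3: → [22,33); WM=22; [11,22) fires=9
i=9 t=26 v=5: → [22,33); WM=24
i=10 t=26 v=7: → [22,33); WM=24
i=11 t=29 v=1: → [22,33); WM=27
i=12 t=8 v=8: DROP (t<27-2); WM=27
i=13 t=31 v=2: → [22,33); WM=29
i=14 t=31 v=2: → [22,33); WM=29
i=15 t=32 v=3: → [22,33); WM=30
i=16 t=32 v=6: → [22,33); WM=30
i=17 t=28 v=5: → [22,33); WM=30

[11,22)=9 [22,33)=7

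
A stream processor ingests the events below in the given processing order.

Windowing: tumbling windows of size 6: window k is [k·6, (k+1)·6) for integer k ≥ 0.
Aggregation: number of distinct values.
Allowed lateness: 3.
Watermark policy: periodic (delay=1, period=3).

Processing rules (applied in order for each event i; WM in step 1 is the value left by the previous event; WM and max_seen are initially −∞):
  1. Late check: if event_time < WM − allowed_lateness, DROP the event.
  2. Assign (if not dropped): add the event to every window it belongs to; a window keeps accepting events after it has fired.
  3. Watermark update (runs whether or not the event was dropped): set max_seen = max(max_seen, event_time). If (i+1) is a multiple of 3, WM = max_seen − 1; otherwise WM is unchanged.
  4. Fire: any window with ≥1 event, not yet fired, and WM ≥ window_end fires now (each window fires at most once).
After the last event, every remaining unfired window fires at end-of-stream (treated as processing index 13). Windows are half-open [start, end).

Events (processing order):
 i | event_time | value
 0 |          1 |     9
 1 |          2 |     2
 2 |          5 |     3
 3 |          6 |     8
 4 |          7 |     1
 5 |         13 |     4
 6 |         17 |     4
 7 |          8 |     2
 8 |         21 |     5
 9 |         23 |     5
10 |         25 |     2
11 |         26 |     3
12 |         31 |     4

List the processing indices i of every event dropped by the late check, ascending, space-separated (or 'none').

7

i=0 t=1 v=9: → [0,6); WM=−∞
i=1 t=2 v=2: → [0,6); WM=−∞
i=2 t=5 v=3: → [0,6); WM=4
i=3 t=6 v=8: → [6,12); WM=4
i=4 t=7 v=1: → [6,12); WM=4
i=5 t=13 v=4: → [12,18); WM=12; [0,6) fires=3 [6,12) fires=2
i=6 t=17 v=4: → [12,18); WM=12
i=7 t=8 v=2: DROP (t<12-3); WM=12
i=8 t=21 v=5: → [18,24); WM=20; [12,18) fires=1
i=9 t=23 v=5: → [18,24); WM=20
i=10 t=25 v=2: → [24,30); WM=20
i=11 t=26 v=3: → [24,30); WM=25; [18,24) fires=1
i=12 t=31 v=4: → [30,36); WM=25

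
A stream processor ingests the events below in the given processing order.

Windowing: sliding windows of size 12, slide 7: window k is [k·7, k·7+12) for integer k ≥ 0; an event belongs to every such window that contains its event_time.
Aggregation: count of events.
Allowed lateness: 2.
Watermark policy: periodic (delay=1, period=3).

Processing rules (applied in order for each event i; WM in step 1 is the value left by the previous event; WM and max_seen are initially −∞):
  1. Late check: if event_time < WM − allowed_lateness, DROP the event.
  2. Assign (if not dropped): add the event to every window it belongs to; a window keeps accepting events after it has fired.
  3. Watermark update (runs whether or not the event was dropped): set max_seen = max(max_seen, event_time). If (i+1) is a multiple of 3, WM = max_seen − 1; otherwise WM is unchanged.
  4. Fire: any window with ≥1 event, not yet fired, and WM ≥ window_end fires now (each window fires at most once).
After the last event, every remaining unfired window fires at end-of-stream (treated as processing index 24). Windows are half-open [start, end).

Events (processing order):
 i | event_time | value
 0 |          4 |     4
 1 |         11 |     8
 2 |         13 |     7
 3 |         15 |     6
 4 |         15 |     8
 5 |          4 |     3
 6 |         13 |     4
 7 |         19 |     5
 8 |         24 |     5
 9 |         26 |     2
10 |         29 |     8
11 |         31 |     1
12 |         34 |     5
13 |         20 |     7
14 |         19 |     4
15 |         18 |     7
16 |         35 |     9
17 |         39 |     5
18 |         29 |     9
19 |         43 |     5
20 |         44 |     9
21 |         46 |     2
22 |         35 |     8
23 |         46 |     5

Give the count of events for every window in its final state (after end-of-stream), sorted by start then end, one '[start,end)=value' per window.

i=0 t=4 v=4: → [0,12); WM=−∞
i=1 t=11 v=8: → [7,19),[0,12); WM=−∞
i=2 t=13 v=7: → [7,19); WM=12; [0,12) fires=2
i=3 t=15 v=6: → [14,26),[7,19); WM=12
i=4 t=15 v=8: → [14,26),[7,19); WM=12
i=5 t=4 v=3: DROP (t<12-2); WM=14
i=6 t=13 v=4: → [7,19); WM=14
i=7 t=19 v=5: → [14,26); WM=14
i=8 t=24 v=5: → [21,33),[14,26); WM=23; [7,19) fires=5
i=9 t=26 v=2: → [21,33); WM=23
i=10 t=29 v=8: → [28,40),[21,33); WM=23
i=11 t=31 v=1: → [28,40),[21,33); WM=30; [14,26) fires=4
i=12 t=34 v=5: → [28,40); WM=30
i=13 t=20 v=7: DROP (t<30-2); WM=30
i=14 t=19 v=4: DROP (t<30-2); WM=33; [21,33) fires=4
i=15 t=18 v=7: DROP (t<33-2); WM=33
i=16 t=35 v=9: → [35,47),[28,40); WM=33
i=17 t=39 v=5: → [35,47),[28,40); WM=38
i=18 t=29 v=9: DROP (t<38-2); WM=38
i=19 t=43 v=5: → [42,54),[35,47); WM=38
i=20 t=44 v=9: → [42,54),[35,47); WM=43; [28,40) fires=5
i=21 t=46 v=2: → [42,54),[35,47); WM=43
i=22 t=35 v=8: DROP (t<43-2); WM=43
i=23 t=46 v=5: → [42,54),[35,47); WM=45

[0,12)=2 [7,19)=5 [14,26)=4 [21,33)=4 [28,40)=5 [35,47)=6 [42,54)=4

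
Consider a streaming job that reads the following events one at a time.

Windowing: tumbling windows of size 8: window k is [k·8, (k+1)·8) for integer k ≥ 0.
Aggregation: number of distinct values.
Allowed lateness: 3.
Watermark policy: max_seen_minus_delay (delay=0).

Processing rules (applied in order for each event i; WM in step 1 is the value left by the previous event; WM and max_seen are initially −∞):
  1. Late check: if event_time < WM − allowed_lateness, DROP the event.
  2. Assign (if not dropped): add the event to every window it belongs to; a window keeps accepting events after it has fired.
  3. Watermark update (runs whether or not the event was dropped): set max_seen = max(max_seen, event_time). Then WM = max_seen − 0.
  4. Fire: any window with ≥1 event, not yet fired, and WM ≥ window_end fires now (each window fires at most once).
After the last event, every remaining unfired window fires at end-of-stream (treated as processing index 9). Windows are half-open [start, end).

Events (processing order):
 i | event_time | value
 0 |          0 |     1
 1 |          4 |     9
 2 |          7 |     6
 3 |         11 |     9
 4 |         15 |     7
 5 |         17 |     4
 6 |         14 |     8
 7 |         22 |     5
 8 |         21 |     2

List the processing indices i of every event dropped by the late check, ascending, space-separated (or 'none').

i=0 t=0 v=1: → [0,8); WM=0
i=1 t=4 v=9: → [0,8); WM=4
i=2 t=7 v=6: → [0,8); WM=7
i=3 t=11 v=9: → [8,16); WM=11; [0,8) fires=3
i=4 t=15 v=7: → [8,16); WM=15
i=5 t=17 v=4: → [16,24); WM=17; [8,16) fires=2
i=6 t=14 v=8: → [8,16); WM=17
i=7 t=22 v=5: → [16,24); WM=22
i=8 t=21 v=2: → [16,24); WM=22

none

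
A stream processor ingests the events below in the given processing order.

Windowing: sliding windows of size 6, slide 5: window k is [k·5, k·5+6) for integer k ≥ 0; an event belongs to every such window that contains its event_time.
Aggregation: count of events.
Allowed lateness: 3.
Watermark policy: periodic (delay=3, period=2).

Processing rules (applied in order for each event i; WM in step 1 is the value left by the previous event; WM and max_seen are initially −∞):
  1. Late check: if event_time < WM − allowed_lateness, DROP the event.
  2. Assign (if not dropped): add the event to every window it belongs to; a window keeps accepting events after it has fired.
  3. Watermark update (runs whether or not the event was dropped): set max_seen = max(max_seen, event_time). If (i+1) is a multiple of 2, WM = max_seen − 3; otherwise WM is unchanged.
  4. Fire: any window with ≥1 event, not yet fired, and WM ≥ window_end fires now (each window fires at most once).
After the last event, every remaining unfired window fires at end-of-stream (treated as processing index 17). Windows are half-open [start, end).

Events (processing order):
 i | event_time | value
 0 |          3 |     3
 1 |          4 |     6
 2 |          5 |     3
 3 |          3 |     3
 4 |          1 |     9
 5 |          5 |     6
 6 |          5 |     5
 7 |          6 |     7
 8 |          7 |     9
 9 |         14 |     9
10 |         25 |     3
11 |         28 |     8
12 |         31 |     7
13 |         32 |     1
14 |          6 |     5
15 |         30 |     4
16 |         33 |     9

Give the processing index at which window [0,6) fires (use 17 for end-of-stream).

i=0 t=3 v=3: → [0,6); WM=−∞
i=1 t=4 v=6: → [0,6); WM=1
i=2 t=5 v=3: → [5,11),[0,6); WM=1
i=3 t=3 v=3: → [0,6); WM=2
i=4 t=1 v=9: → [0,6); WM=2
i=5 t=5 v=6: → [5,11),[0,6); WM=2
i=6 t=5 v=5: → [5,11),[0,6); WM=2
i=7 t=6 v=7: → [5,11); WM=3
i=8 t=7 v=9: → [5,11); WM=3
i=9 t=14 v=9: → [10,16); WM=11; [0,6) fires=7 [5,11) fires=5
i=10 t=25 v=3: → [25,31),[20,26); WM=11
i=11 t=28 v=8: → [25,31); WM=25; [10,16) fires=1
i=12 t=31 v=7: → [30,36); WM=25
i=13 t=32 v=1: → [30,36); WM=29; [20,26) fires=1
i=14 t=6 v=5: DROP (t<29-3); WM=29
i=15 t=30 v=4: → [30,36),[25,31); WM=29
i=16 t=33 v=9: → [30,36); WM=29

9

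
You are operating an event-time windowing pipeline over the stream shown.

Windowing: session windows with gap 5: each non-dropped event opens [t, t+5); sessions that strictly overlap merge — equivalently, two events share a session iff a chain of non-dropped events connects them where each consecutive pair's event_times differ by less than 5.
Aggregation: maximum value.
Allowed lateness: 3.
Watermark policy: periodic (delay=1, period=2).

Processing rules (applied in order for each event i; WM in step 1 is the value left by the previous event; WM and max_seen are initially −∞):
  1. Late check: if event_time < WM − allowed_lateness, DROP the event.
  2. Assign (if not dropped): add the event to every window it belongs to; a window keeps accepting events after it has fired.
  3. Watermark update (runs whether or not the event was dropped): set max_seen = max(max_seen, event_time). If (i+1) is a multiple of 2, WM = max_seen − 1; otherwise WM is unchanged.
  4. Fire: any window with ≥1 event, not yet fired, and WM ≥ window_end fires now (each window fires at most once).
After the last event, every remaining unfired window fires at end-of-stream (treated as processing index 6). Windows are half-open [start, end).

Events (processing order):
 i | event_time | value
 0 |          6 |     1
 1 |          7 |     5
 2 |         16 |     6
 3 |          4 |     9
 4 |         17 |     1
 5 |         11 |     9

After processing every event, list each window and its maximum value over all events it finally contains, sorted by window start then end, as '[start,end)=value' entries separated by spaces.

i=0 t=6 v=1: → [6,11); WM=−∞
i=1 t=7 v=5: → [6,12); WM=6
i=2 t=16 v=6: → [16,21); WM=6
i=3 t=4 v=9: → [4,12); WM=15
i=4 t=17 v=1: → [16,22); WM=15
i=5 t=11 v=9: DROP (t<15-3); WM=16

[4,12)=9 [16,22)=6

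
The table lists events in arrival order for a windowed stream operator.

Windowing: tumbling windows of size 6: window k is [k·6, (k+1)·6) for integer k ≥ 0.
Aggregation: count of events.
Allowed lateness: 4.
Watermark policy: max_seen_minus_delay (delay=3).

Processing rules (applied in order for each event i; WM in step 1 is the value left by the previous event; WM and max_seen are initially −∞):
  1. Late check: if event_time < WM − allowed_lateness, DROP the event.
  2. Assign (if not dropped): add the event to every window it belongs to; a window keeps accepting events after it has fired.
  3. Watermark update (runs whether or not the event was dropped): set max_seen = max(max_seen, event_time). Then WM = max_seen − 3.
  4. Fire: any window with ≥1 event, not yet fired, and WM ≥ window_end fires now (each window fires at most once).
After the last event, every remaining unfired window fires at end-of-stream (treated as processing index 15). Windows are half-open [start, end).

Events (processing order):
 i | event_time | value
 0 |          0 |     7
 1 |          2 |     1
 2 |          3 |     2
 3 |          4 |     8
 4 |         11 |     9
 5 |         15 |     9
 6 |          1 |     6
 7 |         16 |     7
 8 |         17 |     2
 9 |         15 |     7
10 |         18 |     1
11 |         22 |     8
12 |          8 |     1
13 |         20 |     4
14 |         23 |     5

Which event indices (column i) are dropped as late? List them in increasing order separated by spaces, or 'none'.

i=0 t=0 v=7: → [0,6); WM=-3
i=1 t=2 v=1: → [0,6); WM=-1
i=2 t=3 v=2: → [0,6); WM=0
i=3 t=4 v=8: → [0,6); WM=1
i=4 t=11 v=9: → [6,12); WM=8; [0,6) fires=4
i=5 t=15 v=9: → [12,18); WM=12; [6,12) fires=1
i=6 t=1 v=6: DROP (t<12-4); WM=12
i=7 t=16 v=7: → [12,18); WM=13
i=8 t=17 v=2: → [12,18); WM=14
i=9 t=15 v=7: → [12,18); WM=14
i=10 t=18 v=1: → [18,24); WM=15
i=11 t=22 v=8: → [18,24); WM=19; [12,18) fires=4
i=12 t=8 v=1: DROP (t<19-4); WM=19
i=13 t=20 v=4: → [18,24); WM=19
i=14 t=23 v=5: → [18,24); WM=20

6 12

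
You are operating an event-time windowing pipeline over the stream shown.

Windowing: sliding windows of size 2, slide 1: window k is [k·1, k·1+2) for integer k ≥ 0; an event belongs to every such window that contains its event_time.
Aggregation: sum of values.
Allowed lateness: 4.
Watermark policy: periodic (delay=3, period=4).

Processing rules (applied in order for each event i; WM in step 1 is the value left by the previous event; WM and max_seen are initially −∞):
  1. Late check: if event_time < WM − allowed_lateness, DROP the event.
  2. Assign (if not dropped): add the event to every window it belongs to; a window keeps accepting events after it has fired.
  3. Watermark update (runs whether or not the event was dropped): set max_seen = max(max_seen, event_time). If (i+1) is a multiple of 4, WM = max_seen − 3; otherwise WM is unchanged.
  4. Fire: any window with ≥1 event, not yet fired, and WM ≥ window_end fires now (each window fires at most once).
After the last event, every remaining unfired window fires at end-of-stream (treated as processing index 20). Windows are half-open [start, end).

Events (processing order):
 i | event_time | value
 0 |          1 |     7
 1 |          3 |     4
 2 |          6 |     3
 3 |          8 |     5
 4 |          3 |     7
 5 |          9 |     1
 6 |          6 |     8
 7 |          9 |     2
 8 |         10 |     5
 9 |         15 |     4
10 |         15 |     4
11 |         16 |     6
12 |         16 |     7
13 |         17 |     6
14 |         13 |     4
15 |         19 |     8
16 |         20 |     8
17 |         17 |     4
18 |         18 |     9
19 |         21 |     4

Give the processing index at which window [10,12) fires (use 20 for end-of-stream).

11

i=0 t=1 v=7: → [1,3),[0,2); WM=−∞
i=1 t=3 v=4: → [3,5),[2,4); WM=−∞
i=2 t=6 v=3: → [6,8),[5,7); WM=−∞
i=3 t=8 v=5: → [8,10),[7,9); WM=5; [0,2) fires=7 [1,3) fires=7 [2,4) fires=4 [3,5) fires=4
i=4 t=3 v=7: → [3,5),[2,4); WM=5
i=5 t=9 v=1: → [9,11),[8,10); WM=5
i=6 t=6 v=8: → [6,8),[5,7); WM=5
i=7 t=9 v=2: → [9,11),[8,10); WM=6
i=8 t=10 v=5: → [10,12),[9,11); WM=6
i=9 t=15 v=4: → [15,17),[14,16); WM=6
i=10 t=15 v=4: → [15,17),[14,16); WM=6
i=11 t=16 v=6: → [16,18),[15,17); WM=13; [5,7) fires=11 [6,8) fires=11 [7,9) fires=5 [8,10) fires=8 [9,11) fires=8 [10,12) fires=5
i=12 t=16 v=7: → [16,18),[15,17); WM=13
i=13 t=17 v=6: → [17,19),[16,18); WM=13
i=14 t=13 v=4: → [13,15),[12,14); WM=13
i=15 t=19 v=8: → [19,21),[18,20); WM=16; [12,14) fires=4 [13,15) fires=4 [14,16) fires=8
i=16 t=20 v=8: → [20,22),[19,21); WM=16
i=17 t=17 v=4: → [17,19),[16,18); WM=16
i=18 t=18 v=9: → [18,20),[17,19); WM=16
i=19 t=21 v=4: → [21,23),[20,22); WM=18; [15,17) fires=21 [16,18) fires=23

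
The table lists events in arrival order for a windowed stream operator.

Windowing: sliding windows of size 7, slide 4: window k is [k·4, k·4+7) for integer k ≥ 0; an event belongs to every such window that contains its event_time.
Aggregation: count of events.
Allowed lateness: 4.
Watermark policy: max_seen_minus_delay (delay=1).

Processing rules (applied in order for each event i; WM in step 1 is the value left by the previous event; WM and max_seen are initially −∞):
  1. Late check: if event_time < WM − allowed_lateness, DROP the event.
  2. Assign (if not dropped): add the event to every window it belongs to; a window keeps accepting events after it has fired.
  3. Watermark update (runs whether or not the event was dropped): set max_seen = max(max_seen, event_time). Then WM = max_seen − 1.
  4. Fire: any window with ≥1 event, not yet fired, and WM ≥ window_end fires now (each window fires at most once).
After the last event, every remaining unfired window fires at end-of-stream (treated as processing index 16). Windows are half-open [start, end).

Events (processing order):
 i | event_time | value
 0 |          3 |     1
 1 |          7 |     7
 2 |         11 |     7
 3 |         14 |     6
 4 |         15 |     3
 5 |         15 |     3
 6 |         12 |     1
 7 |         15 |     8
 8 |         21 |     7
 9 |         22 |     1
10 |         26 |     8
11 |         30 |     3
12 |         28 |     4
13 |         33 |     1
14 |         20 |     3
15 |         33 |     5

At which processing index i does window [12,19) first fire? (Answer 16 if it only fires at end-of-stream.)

i=0 t=3 v=1: → [0,7); WM=2
i=1 t=7 v=7: → [4,11); WM=6
i=2 t=11 v=7: → [8,15); WM=10; [0,7) fires=1
i=3 t=14 v=6: → [12,19),[8,15); WM=13; [4,11) fires=1
i=4 t=15 v=3: → [12,19); WM=14
i=5 t=15 v=3: → [12,19); WM=14
i=6 t=12 v=1: → [12,19),[8,15); WM=14
i=7 t=15 v=8: → [12,19); WM=14
i=8 t=21 v=7: → [20,27),[16,23); WM=20; [8,15) fires=3 [12,19) fires=5
i=9 t=22 v=1: → [20,27),[16,23); WM=21
i=10 t=26 v=8: → [24,31),[20,27); WM=25; [16,23) fires=2
i=11 t=30 v=3: → [28,35),[24,31); WM=29; [20,27) fires=3
i=12 t=28 v=4: → [28,35),[24,31); WM=29
i=13 t=33 v=1: → [32,39),[28,35); WM=32; [24,31) fires=3
i=14 t=20 v=3: DROP (t<32-4); WM=32
i=15 t=33 v=5: → [32,39),[28,35); WM=32

8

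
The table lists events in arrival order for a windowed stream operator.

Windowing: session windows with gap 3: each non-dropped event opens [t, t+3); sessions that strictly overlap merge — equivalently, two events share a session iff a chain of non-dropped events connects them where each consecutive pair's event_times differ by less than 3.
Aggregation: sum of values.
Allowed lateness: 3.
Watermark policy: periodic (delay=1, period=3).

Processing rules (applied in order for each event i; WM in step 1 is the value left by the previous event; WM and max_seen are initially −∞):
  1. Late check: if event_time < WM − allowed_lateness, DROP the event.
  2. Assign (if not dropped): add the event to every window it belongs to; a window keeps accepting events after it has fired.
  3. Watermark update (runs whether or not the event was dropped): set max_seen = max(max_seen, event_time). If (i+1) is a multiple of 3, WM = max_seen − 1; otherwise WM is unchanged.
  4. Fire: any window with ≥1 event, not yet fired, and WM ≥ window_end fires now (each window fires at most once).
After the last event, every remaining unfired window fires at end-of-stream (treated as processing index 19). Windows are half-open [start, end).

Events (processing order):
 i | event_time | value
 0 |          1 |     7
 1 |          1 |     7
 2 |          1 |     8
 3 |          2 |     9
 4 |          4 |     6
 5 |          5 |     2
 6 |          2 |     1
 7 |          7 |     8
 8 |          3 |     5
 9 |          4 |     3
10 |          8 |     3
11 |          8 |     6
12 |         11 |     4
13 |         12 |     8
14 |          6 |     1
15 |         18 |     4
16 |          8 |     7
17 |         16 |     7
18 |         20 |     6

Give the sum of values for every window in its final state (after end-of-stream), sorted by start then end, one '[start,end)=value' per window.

i=0 t=1 v=7: → [1,4); WM=−∞
i=1 t=1 v=7: → [1,4); WM=−∞
i=2 t=1 v=8: → [1,4); WM=0
i=3 t=2 v=9: → [1,5); WM=0
i=4 t=4 v=6: → [1,7); WM=0
i=5 t=5 v=2: → [1,8); WM=4
i=6 t=2 v=1: → [1,8); WM=4
i=7 t=7 v=8: → [1,10); WM=4
i=8 t=3 v=5: → [1,10); WM=6
i=9 t=4 v=3: → [1,10); WM=6
i=10 t=8 v=3: → [1,11); WM=6
i=11 t=8 v=6: → [1,11); WM=7
i=12 t=11 v=4: → [11,14); WM=7
i=13 t=12 v=8: → [11,15); WM=7
i=14 t=6 v=1: → [1,11); WM=11
i=15 t=18 v=4: → [18,21); WM=11
i=16 t=8 v=7: → [1,11); WM=11
i=17 t=16 v=7: → [16,21); WM=17
i=18 t=20 v=6: → [16,23); WM=17

[1,11)=73 [11,15)=12 [16,23)=17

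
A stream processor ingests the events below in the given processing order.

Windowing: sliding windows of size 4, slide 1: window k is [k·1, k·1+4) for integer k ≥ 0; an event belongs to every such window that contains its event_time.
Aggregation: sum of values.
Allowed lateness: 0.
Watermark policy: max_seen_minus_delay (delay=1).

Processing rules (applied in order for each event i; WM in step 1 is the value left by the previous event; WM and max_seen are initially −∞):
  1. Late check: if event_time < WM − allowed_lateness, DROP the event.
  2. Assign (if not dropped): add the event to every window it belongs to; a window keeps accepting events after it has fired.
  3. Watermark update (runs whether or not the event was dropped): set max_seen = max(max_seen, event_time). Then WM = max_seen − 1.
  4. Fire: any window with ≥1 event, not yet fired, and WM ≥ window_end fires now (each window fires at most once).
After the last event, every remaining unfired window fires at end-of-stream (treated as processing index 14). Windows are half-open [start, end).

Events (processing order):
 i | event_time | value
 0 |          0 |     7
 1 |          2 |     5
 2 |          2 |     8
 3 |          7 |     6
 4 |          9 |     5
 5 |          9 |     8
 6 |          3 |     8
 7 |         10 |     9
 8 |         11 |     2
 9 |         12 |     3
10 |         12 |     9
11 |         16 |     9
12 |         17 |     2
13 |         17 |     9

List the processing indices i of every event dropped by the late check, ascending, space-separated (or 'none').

6

i=0 t=0 v=7: → [0,4); WM=-1
i=1 t=2 v=5: → [2,6),[1,5),[0,4); WM=1
i=2 t=2 v=8: → [2,6),[1,5),[0,4); WM=1
i=3 t=7 v=6: → [7,11),[6,10),[5,9),[4,8); WM=6; [0,4) fires=20 [1,5) fires=13 [2,6) fires=13
i=4 t=9 v=5: → [9,13),[8,12),[7,11),[6,10); WM=8; [4,8) fires=6
i=5 t=9 v=8: → [9,13),[8,12),[7,11),[6,10); WM=8
i=6 t=3 v=8: DROP (t<8-0); WM=8
i=7 t=10 v=9: → [10,14),[9,13),[8,12),[7,11); WM=9; [5,9) fires=6
i=8 t=11 v=2: → [11,15),[10,14),[9,13),[8,12); WM=10; [6,10) fires=19
i=9 t=12 v=3: → [12,16),[11,15),[10,14),[9,13); WM=11; [7,11) fires=28
i=10 t=12 v=9: → [12,16),[11,15),[10,14),[9,13); WM=11
i=11 t=16 v=9: → [16,20),[15,19),[14,18),[13,17); WM=15; [8,12) fires=24 [9,13) fires=36 [10,14) fires=23 [11,15) fires=14
i=12 t=17 v=2: → [17,21),[16,20),[15,19),[14,18); WM=16; [12,16) fires=12
i=13 t=17 v=9: → [17,21),[16,20),[15,19),[14,18); WM=16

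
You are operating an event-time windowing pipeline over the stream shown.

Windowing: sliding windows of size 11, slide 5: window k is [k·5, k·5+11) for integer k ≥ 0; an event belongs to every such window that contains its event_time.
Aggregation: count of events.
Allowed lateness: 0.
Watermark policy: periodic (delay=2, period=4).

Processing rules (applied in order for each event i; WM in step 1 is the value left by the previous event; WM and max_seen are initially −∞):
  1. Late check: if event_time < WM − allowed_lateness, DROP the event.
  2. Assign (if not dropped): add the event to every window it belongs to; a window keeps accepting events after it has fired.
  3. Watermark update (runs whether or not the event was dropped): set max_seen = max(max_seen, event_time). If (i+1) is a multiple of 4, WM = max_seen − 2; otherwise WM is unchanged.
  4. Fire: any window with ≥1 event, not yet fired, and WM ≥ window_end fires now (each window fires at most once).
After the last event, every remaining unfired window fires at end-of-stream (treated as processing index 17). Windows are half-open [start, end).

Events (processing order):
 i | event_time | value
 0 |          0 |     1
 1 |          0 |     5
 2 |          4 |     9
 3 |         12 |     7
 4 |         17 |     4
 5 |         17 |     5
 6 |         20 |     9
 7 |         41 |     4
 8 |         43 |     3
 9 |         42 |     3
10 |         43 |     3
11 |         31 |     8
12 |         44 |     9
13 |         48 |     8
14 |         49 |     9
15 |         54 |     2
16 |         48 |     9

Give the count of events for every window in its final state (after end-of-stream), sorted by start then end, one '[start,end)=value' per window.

[0,11)=3 [5,16)=1 [10,21)=4 [15,26)=3 [20,31)=1 [35,46)=5 [40,51)=7 [45,56)=3 [50,61)=1

i=0 t=0 v=1: → [0,11); WM=−∞
i=1 t=0 v=5: → [0,11); WM=−∞
i=2 t=4 v=9: → [0,11); WM=−∞
i=3 t=12 v=7: → [10,21),[5,16); WM=10
i=4 t=17 v=4: → [15,26),[10,21); WM=10
i=5 t=17 v=5: → [15,26),[10,21); WM=10
i=6 t=20 v=9: → [20,31),[15,26),[10,21); WM=10
i=7 t=41 v=4: → [40,51),[35,46); WM=39; [0,11) fires=3 [5,16) fires=1 [10,21) fires=4 [15,26) fires=3 [20,31) fires=1
i=8 t=43 v=3: → [40,51),[35,46); WM=39
i=9 t=42 v=3: → [40,51),[35,46); WM=39
i=10 t=43 v=3: → [40,51),[35,46); WM=39
i=11 t=31 v=8: DROP (t<39-0); WM=41
i=12 t=44 v=9: → [40,51),[35,46); WM=41
i=13 t=48 v=8: → [45,56),[40,51); WM=41
i=14 t=49 v=9: → [45,56),[40,51); WM=41
i=15 t=54 v=2: → [50,61),[45,56); WM=52; [35,46) fires=5 [40,51) fires=7
i=16 t=48 v=9: DROP (t<52-0); WM=52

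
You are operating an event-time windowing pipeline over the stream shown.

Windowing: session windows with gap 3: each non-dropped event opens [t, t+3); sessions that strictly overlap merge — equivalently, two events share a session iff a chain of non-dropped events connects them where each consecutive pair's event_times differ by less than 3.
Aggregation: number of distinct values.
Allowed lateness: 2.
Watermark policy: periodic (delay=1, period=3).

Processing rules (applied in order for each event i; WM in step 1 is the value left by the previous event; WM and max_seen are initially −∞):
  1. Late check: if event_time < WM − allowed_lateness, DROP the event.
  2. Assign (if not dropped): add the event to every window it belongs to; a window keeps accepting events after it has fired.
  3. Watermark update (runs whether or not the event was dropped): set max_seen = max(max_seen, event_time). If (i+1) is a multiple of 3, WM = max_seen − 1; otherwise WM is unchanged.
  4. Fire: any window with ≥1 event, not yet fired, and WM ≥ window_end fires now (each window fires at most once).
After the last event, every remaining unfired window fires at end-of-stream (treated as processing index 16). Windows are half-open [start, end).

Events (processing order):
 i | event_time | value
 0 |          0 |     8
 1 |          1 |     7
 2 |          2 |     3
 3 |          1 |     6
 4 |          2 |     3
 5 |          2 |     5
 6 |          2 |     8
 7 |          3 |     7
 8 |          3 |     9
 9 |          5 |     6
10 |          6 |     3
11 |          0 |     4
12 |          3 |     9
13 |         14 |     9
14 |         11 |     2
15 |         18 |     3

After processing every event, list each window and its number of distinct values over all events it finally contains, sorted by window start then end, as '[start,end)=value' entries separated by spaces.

i=0 t=0 v=8: → [0,3); WM=−∞
i=1 t=1 v=7: → [0,4); WM=−∞
i=2 t=2 v=3: → [0,5); WM=1
i=3 t=1 v=6: → [0,5); WM=1
i=4 t=2 v=3: → [0,5); WM=1
i=5 t=2 v=5: → [0,5); WM=1
i=6 t=2 v=8: → [0,5); WM=1
i=7 t=3 v=7: → [0,6); WM=1
i=8 t=3 v=9: → [0,6); WM=2
i=9 t=5 v=6: → [0,8); WM=2
i=10 t=6 v=3: → [0,9); WM=2
i=11 t=0 v=4: → [0,9); WM=5
i=12 t=3 v=9: → [0,9); WM=5
i=13 t=14 v=9: → [14,17); WM=5
i=14 t=11 v=2: → [11,14); WM=13
i=15 t=18 v=3: → [18,21); WM=13

[0,9)=7 [11,14)=1 [14,17)=1 [18,21)=1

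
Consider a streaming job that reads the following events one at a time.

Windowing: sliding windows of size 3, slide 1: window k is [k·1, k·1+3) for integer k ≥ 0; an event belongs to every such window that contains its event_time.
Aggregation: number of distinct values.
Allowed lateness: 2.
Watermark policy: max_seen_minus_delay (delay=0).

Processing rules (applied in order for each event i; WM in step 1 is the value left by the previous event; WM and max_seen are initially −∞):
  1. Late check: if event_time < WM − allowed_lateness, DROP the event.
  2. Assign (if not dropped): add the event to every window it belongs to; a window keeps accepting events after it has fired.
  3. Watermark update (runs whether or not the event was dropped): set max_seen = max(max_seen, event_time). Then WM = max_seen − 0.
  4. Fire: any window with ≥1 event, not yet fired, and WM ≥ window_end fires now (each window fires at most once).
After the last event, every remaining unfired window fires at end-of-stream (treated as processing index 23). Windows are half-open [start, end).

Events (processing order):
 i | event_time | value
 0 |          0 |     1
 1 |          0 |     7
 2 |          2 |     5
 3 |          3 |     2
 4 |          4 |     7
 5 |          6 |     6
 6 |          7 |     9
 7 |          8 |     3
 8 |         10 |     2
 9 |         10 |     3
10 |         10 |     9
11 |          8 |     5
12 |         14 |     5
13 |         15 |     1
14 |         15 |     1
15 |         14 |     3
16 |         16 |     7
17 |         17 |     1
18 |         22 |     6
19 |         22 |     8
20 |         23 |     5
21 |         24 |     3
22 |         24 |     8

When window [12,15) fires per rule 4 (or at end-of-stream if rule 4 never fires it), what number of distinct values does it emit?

i=0 t=0 v=1: → [0,3); WM=0
i=1 t=0 v=7: → [0,3); WM=0
i=2 t=2 v=5: → [2,5),[1,4),[0,3); WM=2
i=3 t=3 v=2: → [3,6),[2,5),[1,4); WM=3; [0,3) fires=3
i=4 t=4 v=7: → [4,7),[3,6),[2,5); WM=4; [1,4) fires=2
i=5 t=6 v=6: → [6,9),[5,8),[4,7); WM=6; [2,5) fires=3 [3,6) fires=2
i=6 t=7 v=9: → [7,10),[6,9),[5,8); WM=7; [4,7) fires=2
i=7 t=8 v=3: → [8,11),[7,10),[6,9); WM=8; [5,8) fires=2
i=8 t=10 v=2: → [10,13),[9,12),[8,11); WM=10; [6,9) fires=3 [7,10) fires=2
i=9 t=10 v=3: → [10,13),[9,12),[8,11); WM=10
i=10 t=10 v=9: → [10,13),[9,12),[8,11); WM=10
i=11 t=8 v=5: → [8,11),[7,10),[6,9); WM=10
i=12 t=14 v=5: → [14,17),[13,16),[12,15); WM=14; [8,11) fires=4 [9,12) fires=3 [10,13) fires=3
i=13 t=15 v=1: → [15,18),[14,17),[13,16); WM=15; [12,15) fires=1
i=14 t=15 v=1: → [15,18),[14,17),[13,16); WM=15
i=15 t=14 v=3: → [14,17),[13,16),[12,15); WM=15
i=16 t=16 v=7: → [16,19),[15,18),[14,17); WM=16; [13,16) fires=3
i=17 t=17 v=1: → [17,20),[16,19),[15,18); WM=17; [14,17) fires=4
i=18 t=22 v=6: → [22,25),[21,24),[20,23); WM=22; [15,18) fires=2 [16,19) fires=2 [17,20) fires=1
i=19 t=22 v=8: → [22,25),[21,24),[20,23); WM=22
i=20 t=23 v=5: → [23,26),[22,25),[21,24); WM=23; [20,23) fires=2
i=21 t=24 v=3: → [24,27),[23,26),[22,25); WM=24; [21,24) fires=3
i=22 t=24 v=8: → [24,27),[23,26),[22,25); WM=24

1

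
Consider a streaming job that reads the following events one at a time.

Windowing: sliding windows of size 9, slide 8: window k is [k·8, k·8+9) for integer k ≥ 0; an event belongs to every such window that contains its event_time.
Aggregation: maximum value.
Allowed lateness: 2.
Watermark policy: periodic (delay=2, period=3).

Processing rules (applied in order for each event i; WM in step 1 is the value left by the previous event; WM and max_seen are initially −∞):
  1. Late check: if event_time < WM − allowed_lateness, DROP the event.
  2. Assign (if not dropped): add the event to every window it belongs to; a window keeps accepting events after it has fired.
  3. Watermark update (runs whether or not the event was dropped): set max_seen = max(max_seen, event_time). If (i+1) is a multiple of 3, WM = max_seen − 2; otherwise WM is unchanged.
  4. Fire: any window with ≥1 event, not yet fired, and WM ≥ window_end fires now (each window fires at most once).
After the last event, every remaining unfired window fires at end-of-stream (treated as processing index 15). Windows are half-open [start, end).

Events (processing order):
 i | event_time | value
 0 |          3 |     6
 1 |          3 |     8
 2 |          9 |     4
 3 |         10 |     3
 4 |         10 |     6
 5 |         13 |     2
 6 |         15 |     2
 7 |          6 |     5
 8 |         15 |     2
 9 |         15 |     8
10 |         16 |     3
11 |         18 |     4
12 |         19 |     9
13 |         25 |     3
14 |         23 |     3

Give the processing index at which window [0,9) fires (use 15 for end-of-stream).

i=0 t=3 v=6: → [0,9); WM=−∞
i=1 t=3 v=8: → [0,9); WM=−∞
i=2 t=9 v=4: → [8,17); WM=7
i=3 t=10 v=3: → [8,17); WM=7
i=4 t=10 v=6: → [8,17); WM=7
i=5 t=13 v=2: → [8,17); WM=11; [0,9) fires=8
i=6 t=15 v=2: → [8,17); WM=11
i=7 t=6 v=5: DROP (t<11-2); WM=11
i=8 t=15 v=2: → [8,17); WM=13
i=9 t=15 v=8: → [8,17); WM=13
i=10 t=16 v=3: → [16,25),[8,17); WM=13
i=11 t=18 v=4: → [16,25); WM=16
i=12 t=19 v=9: → [16,25); WM=16
i=13 t=25 v=3: → [24,33); WM=16
i=14 t=23 v=3: → [16,25); WM=23; [8,17) fires=8

5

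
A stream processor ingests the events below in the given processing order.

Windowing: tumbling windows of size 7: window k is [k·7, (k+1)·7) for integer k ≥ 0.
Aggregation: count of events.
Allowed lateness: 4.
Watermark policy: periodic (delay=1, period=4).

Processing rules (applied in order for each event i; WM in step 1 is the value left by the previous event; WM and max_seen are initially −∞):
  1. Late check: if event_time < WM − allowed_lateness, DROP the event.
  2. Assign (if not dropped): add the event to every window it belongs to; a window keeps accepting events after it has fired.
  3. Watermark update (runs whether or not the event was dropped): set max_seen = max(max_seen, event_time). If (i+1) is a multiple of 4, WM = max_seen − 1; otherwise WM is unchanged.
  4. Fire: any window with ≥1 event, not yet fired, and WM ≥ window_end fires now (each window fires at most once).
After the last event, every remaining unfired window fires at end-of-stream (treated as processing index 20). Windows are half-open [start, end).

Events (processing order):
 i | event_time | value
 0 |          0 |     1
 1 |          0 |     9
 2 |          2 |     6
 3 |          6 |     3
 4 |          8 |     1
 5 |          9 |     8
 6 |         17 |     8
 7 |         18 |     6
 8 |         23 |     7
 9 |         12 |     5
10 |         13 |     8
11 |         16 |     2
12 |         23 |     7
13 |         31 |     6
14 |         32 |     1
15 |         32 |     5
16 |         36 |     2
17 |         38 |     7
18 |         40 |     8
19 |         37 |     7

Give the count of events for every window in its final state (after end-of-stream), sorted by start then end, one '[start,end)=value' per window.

[0,7)=4 [7,14)=3 [14,21)=3 [21,28)=2 [28,35)=3 [35,42)=4

i=0 t=0 v=1: → [0,7); WM=−∞
i=1 t=0 v=9: → [0,7); WM=−∞
i=2 t=2 v=6: → [0,7); WM=−∞
i=3 t=6 v=3: → [0,7); WM=5
i=4 t=8 v=1: → [7,14); WM=5
i=5 t=9 v=8: → [7,14); WM=5
i=6 t=17 v=8: → [14,21); WM=5
i=7 t=18 v=6: → [14,21); WM=17; [0,7) fires=4 [7,14) fires=2
i=8 t=23 v=7: → [21,28); WM=17
i=9 t=12 v=5: DROP (t<17-4); WM=17
i=10 t=13 v=8: → [7,14); WM=17
i=11 t=16 v=2: → [14,21); WM=22; [14,21) fires=3
i=12 t=23 v=7: → [21,28); WM=22
i=13 t=31 v=6: → [28,35); WM=22
i=14 t=32 v=1: → [28,35); WM=22
i=15 t=32 v=5: → [28,35); WM=31; [21,28) fires=2
i=16 t=36 v=2: → [35,42); WM=31
i=17 t=38 v=7: → [35,42); WM=31
i=18 t=40 v=8: → [35,42); WM=31
i=19 t=37 v=7: → [35,42); WM=39; [28,35) fires=3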